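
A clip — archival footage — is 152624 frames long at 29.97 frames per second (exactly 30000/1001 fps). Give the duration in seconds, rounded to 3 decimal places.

5092.554 seconds

Running time = 152624 × 1001/30000 = 9548539/1875 s ≈ 5092.554 s.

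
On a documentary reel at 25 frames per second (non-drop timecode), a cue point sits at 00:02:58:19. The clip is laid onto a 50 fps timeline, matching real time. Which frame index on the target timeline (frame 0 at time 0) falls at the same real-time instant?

frame 8938

Source frame index: (0×3600 + 2×60 + 58) × 25 + 19 = 4469.
Real time: 4469 / (25) = 4469/25 s.
Target frame: (4469/25) × (50) = 8938.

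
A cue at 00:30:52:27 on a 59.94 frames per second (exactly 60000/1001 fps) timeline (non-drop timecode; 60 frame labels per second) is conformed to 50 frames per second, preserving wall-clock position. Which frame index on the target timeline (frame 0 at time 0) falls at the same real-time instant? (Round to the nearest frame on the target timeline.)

frame 92715

Source frame index: (0×3600 + 30×60 + 52) × 60 + 27 = 111147.
Real time: 111147 / (60000/1001) = 37086049/20000 s.
Target frame: (37086049/20000) × (50) = 37086049/400 ≈ 92715.122 → 92715.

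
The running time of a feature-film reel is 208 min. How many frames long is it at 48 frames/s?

208 min = 12480 s.
Frames = 12480 × 48 = 599040.

599040 frames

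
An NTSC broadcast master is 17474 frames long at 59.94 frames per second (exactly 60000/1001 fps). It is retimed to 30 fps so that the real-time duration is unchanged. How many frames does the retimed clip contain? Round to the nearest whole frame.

Frames at target rate = 17474 × (30) / (60000/1001) = 8745737/1000 ≈ 8745.737.
Nearest whole frame: 8746.

8746 frames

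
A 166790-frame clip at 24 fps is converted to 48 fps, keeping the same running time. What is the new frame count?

Frames at target rate = 166790 × (48) / (24) = 333580.

333580 frames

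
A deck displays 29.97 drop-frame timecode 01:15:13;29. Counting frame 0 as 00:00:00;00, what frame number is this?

Complete 10-minute blocks: 7, each 17982 frames → 125874.
Remaining 5 whole minutes in the current block: 1800 + 4 × 1798 = 8992 frames.
Within the current minute: 13 × 30 + 29 − 2 = 417 (labels ;00/;01 skipped at this minute). Total = 125874 + 8992 + 417 = 135283.

135283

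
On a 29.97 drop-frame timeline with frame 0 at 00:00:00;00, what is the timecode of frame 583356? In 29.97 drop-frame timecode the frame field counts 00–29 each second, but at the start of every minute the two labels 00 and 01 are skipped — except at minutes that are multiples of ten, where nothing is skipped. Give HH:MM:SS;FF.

05:24:24;20

Ten DF minutes hold 17982 frames, so frame 583356 lies in block 32 (frames 575424–593405) with 7932 frames into that block.
The block's first minute is 1800 frames and the rest 1798 each; 7932 frames reaches minute 4, so 32 × 18 + 4 × 2 = 584 labels have been skipped so far.
Adding those back, label number 583356 + 584 = 583940 at 30 labels/s is 19464 s + 20 f = 5 h 24 min 24 s frame 20, i.e. 05:24:24;20.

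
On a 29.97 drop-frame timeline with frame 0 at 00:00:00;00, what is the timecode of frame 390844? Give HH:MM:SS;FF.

Each 10-minute DF block holds 10 × 60 × 30 − 9 × 2 = 17982 frames. 390844 ÷ 17982 → 21 full blocks, remainder 13222.
Within the partial block the first minute is 1800 frames and each further minute 1798, so 7 further minute boundaries passed. Total skipped labels = 18 × 21 + 2 × 7 = 392.
Non-drop label index = 390844 + 392 = 391236; at 30 labels/s that is 03:37:21:06, i.e. DF 03:37:21;06.

03:37:21;06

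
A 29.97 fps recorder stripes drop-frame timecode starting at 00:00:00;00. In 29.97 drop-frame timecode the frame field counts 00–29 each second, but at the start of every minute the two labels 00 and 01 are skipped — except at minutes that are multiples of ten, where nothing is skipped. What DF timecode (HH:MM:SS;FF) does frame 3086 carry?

00:01:42;28

Each 10-minute DF block holds 10 × 60 × 30 − 9 × 2 = 17982 frames. 3086 ÷ 17982 → 0 full blocks, remainder 3086.
Within the partial block the first minute is 1800 frames and each further minute 1798, so 1 further minute boundary passed. Total skipped labels = 18 × 0 + 2 × 1 = 2.
Non-drop label index = 3086 + 2 = 3088; at 30 labels/s that is 00:01:42:28, i.e. DF 00:01:42;28.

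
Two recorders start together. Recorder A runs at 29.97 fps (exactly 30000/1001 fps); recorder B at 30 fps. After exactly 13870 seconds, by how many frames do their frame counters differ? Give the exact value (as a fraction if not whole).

A emits 30000/1001 × 13870 = 416100000/1001 frames; B emits 30 × 13870 = 416100.
Difference = 416100/1001 frames (≈ 415.6843); B is ahead of A.

416100/1001 frames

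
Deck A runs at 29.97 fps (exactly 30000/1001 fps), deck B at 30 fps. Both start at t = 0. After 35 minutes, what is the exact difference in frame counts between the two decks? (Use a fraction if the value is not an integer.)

9000/143 frames

35 min = 2100 s.
A emits 30000/1001 × 2100 = 9000000/143 frames; B emits 30 × 2100 = 63000.
Difference = 9000/143 frames (≈ 62.9371); B is ahead of A.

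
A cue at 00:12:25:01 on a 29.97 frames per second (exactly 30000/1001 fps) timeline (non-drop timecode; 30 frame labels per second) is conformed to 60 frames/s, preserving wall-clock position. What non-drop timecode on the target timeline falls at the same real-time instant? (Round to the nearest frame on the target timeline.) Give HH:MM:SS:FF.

Source frame index: (0×3600 + 12×60 + 25) × 30 + 1 = 22351.
Real time: 22351 / (30000/1001) = 22373351/30000 s.
Target frame: (22373351/30000) × (60) = 22373351/500 ≈ 44746.702 → 44747.
At 60 labels/s: frame 44747 → 00:12:25:47.

00:12:25:47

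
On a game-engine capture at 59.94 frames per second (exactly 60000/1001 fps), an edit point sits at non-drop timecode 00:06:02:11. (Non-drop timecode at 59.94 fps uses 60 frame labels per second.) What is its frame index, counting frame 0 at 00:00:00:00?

frame 21731

Total seconds to the label: (0 × 3600 + 6 × 60 + 2) = 362.
Frame index = 362 × 60 + 11 = 21731.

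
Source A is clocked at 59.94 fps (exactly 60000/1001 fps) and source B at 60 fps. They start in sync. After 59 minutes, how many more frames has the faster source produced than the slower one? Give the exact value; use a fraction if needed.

212400/1001 frames

59 min = 3540 s.
A emits 60000/1001 × 3540 = 212400000/1001 frames; B emits 60 × 3540 = 212400.
Difference = 212400/1001 frames (≈ 212.1878); B is ahead of A.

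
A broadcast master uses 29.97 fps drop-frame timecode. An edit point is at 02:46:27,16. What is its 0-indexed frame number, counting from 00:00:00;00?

As if non-drop at 30 labels/s: (2 × 3600 + 46 × 60 + 27) × 30 + 16 = 299626.
Minute boundaries passed: 166; those not divisible by 10: 166 − 16 = 150; dropped labels = 2 × 150 = 300.
Actual frame index = 299626 − 300 = 299326.

299326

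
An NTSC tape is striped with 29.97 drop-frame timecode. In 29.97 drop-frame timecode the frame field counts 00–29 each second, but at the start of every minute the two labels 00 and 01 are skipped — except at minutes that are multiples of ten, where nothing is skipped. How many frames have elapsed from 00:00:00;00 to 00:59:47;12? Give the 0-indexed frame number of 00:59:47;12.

107514

As if non-drop at 30 labels/s: (0 × 3600 + 59 × 60 + 47) × 30 + 12 = 107622.
Minute boundaries passed: 59; those not divisible by 10: 59 − 5 = 54; dropped labels = 2 × 54 = 108.
Actual frame index = 107622 − 108 = 107514.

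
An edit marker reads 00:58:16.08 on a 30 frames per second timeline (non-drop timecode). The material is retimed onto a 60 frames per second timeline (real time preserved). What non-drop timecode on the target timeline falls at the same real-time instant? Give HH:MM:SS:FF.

Source frame index: (0×3600 + 58×60 + 16) × 30 + 8 = 104888.
Real time: 104888 / (30) = 52444/15 s.
Target frame: (52444/15) × (60) = 209776.
At 60 labels/s: frame 209776 → 00:58:16:16.

00:58:16:16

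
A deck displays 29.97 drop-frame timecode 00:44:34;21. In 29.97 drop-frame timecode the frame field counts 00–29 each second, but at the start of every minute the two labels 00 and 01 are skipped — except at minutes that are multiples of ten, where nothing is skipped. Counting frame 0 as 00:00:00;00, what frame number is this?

As if non-drop at 30 labels/s: (0 × 3600 + 44 × 60 + 34) × 30 + 21 = 80241.
Minute boundaries passed: 44; those not divisible by 10: 44 − 4 = 40; dropped labels = 2 × 40 = 80.
Actual frame index = 80241 − 80 = 80161.

80161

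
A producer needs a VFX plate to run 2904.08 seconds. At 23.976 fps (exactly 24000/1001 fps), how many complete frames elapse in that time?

69628 frames

Frames = 2904.08 × 24000/1001 = 69697920/1001 ≈ 69628.2917.
Complete frames: 69628.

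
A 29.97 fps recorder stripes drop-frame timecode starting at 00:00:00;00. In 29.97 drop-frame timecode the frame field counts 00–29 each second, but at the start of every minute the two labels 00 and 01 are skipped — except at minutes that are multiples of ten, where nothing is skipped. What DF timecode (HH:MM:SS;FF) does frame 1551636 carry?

Ten DF minutes hold 17982 frames, so frame 1551636 lies in block 86 (frames 1546452–1564433) with 5184 frames into that block.
The block's first minute is 1800 frames and the rest 1798 each; 5184 frames reaches minute 2, so 86 × 18 + 2 × 2 = 1552 labels have been skipped so far.
Adding those back, label number 1551636 + 1552 = 1553188 at 30 labels/s is 51772 s + 28 f = 14 h 22 min 52 s frame 28, i.e. 14:22:52;28.

14:22:52;28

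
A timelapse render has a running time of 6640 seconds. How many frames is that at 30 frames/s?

199200 frames

Frames = 6640 × 30 = 199200.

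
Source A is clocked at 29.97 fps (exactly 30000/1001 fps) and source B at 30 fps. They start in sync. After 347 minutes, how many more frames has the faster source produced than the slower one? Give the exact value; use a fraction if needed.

624600/1001 frames

347 min = 20820 s.
A emits 30000/1001 × 20820 = 624600000/1001 frames; B emits 30 × 20820 = 624600.
Difference = 624600/1001 frames (≈ 623.9760); B is ahead of A.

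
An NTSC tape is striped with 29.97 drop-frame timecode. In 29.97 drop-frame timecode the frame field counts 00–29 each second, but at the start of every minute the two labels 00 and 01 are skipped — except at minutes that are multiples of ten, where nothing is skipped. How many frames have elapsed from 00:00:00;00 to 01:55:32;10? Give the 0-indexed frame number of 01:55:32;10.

As if non-drop at 30 labels/s: (1 × 3600 + 55 × 60 + 32) × 30 + 10 = 207970.
Minute boundaries passed: 115; those not divisible by 10: 115 − 11 = 104; dropped labels = 2 × 104 = 208.
Actual frame index = 207970 − 208 = 207762.

207762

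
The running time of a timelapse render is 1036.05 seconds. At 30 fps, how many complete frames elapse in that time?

31081 frames

Frames = 1036.05 × 30 = 62163/2 ≈ 31081.5000.
Complete frames: 31081.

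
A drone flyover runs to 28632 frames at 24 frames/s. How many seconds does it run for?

1193 seconds

Running time = 28632 / (24) = 1193 s.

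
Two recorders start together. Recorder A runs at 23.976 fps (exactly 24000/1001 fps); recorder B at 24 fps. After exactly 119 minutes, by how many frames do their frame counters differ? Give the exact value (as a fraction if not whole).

119 min = 7140 s.
A emits 24000/1001 × 7140 = 24480000/143 frames; B emits 24 × 7140 = 171360.
Difference = 24480/143 frames (≈ 171.1888); B is ahead of A.

24480/143 frames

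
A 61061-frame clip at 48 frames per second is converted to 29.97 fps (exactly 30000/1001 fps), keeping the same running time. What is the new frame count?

38125 frames

Target frames = source frames × (target rate / source rate) = 61061 × (30000/1001)/(48) = 61061 × 625/1001 = 38125.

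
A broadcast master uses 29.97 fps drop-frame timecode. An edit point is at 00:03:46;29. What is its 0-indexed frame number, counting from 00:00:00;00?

Complete 10-minute blocks: 0, each 17982 frames → 0.
Remaining 3 whole minutes in the current block: 1800 + 2 × 1798 = 5396 frames.
Within the current minute: 46 × 30 + 29 − 2 = 1407 (labels ;00/;01 skipped at this minute). Total = 0 + 5396 + 1407 = 6803.

6803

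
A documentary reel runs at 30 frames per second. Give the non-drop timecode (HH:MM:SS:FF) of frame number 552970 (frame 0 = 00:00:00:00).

05:07:12:10

552970 ÷ 30 = 18432 full seconds, remainder 10 frames.
18432 s = 5 h 7 min 12 s.
Timecode: 05:07:12:10.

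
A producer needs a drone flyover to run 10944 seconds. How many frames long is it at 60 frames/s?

656640 frames

Frames = 10944 × 60 = 656640.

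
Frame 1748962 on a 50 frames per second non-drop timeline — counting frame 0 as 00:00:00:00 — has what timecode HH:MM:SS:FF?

1748962 ÷ 50 = 34979 full seconds, remainder 12 frames.
34979 s = 9 h 42 min 59 s.
Timecode: 09:42:59:12.

09:42:59:12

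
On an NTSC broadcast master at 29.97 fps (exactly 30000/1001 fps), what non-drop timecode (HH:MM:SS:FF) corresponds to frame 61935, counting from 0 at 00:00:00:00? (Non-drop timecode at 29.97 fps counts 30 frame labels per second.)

00:34:24:15

61935 ÷ 30 = 2064 full seconds, remainder 15 frames.
2064 s = 0 h 34 min 24 s.
Timecode: 00:34:24:15.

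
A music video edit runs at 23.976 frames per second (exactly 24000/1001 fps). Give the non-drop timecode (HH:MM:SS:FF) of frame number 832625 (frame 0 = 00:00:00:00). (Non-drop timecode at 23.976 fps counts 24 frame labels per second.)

832625 ÷ 24 = 34692 full seconds, remainder 17 frames.
34692 s = 9 h 38 min 12 s.
Timecode: 09:38:12:17.

09:38:12:17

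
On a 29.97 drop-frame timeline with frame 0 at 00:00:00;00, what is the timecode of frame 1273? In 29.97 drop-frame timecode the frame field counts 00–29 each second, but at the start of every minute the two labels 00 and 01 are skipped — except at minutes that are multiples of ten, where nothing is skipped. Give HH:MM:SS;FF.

00:00:42;13

Each 10-minute DF block holds 10 × 60 × 30 − 9 × 2 = 17982 frames. 1273 ÷ 17982 → 0 full blocks, remainder 1273.
Within the partial block the first minute is 1800 frames and each further minute 1798, so 0 further minute boundaries passed. Total skipped labels = 18 × 0 + 2 × 0 = 0.
Non-drop label index = 1273 + 0 = 1273; at 30 labels/s that is 00:00:42:13, i.e. DF 00:00:42;13.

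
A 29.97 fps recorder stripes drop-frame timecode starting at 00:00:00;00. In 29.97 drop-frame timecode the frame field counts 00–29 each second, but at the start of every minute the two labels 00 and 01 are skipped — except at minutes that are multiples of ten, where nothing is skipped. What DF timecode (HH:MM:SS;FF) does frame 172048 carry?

01:35:40;20

Ten DF minutes hold 17982 frames, so frame 172048 lies in block 9 (frames 161838–179819) with 10210 frames into that block.
The block's first minute is 1800 frames and the rest 1798 each; 10210 frames reaches minute 5, so 9 × 18 + 5 × 2 = 172 labels have been skipped so far.
Adding those back, label number 172048 + 172 = 172220 at 30 labels/s is 5740 s + 20 f = 1 h 35 min 40 s frame 20, i.e. 01:35:40;20.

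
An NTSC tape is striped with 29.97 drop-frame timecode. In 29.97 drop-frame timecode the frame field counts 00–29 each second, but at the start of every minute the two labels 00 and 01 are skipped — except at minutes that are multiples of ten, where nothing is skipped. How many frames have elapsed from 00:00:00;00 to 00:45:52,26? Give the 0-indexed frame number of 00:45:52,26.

Complete 10-minute blocks: 4, each 17982 frames → 71928.
Remaining 5 whole minutes in the current block: 1800 + 4 × 1798 = 8992 frames.
Within the current minute: 52 × 30 + 26 − 2 = 1584 (labels ;00/;01 skipped at this minute). Total = 71928 + 8992 + 1584 = 82504.

82504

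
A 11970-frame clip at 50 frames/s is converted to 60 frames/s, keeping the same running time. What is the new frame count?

14364 frames

Target frames = source frames × (target rate / source rate) = 11970 × (60)/(50) = 11970 × 6/5 = 14364.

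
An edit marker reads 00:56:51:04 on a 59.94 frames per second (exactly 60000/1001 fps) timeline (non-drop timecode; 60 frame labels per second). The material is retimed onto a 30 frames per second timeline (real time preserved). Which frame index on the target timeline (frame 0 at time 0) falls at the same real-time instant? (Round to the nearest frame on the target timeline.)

Source frame index: (0×3600 + 56×60 + 51) × 60 + 4 = 204664.
Real time: 204664 / (60000/1001) = 25608583/7500 s.
Target frame: (25608583/7500) × (30) = 25608583/250 ≈ 102434.332 → 102434.

frame 102434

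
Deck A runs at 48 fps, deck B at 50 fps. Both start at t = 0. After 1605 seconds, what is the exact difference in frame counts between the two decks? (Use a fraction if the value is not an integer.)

A emits 48 × 1605 = 77040 frames; B emits 50 × 1605 = 80250.
Difference = 3210 frames; B is ahead of A.

3210 frames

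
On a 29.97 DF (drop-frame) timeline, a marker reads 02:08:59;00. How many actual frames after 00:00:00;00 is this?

As if non-drop at 30 labels/s: (2 × 3600 + 8 × 60 + 59) × 30 + 0 = 232170.
Minute boundaries passed: 128; those not divisible by 10: 128 − 12 = 116; dropped labels = 2 × 116 = 232.
Actual frame index = 232170 − 232 = 231938.

231938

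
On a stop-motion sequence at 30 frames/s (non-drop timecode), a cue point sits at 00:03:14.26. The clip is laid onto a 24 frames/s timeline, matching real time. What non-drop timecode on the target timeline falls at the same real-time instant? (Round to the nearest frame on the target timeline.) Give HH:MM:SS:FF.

00:03:14:21

Source frame index: (0×3600 + 3×60 + 14) × 30 + 26 = 5846.
Real time: 5846 / (30) = 2923/15 s.
Target frame: (2923/15) × (24) = 23384/5 ≈ 4676.800 → 4677.
At 24 labels/s: frame 4677 → 00:03:14:21.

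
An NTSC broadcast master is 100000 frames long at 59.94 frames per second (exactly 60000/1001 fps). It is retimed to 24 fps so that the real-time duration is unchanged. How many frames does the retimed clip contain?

40040 frames

Target frames = source frames × (target rate / source rate) = 100000 × (24)/(60000/1001) = 100000 × 1001/2500 = 40040.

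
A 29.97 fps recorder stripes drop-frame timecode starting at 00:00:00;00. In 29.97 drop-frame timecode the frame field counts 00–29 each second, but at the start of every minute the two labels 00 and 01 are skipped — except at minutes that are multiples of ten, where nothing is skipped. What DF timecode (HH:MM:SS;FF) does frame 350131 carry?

Each 10-minute DF block holds 10 × 60 × 30 − 9 × 2 = 17982 frames. 350131 ÷ 17982 → 19 full blocks, remainder 8473.
Within the partial block the first minute is 1800 frames and each further minute 1798, so 4 further minute boundaries passed. Total skipped labels = 18 × 19 + 2 × 4 = 350.
Non-drop label index = 350131 + 350 = 350481; at 30 labels/s that is 03:14:42:21, i.e. DF 03:14:42;21.

03:14:42;21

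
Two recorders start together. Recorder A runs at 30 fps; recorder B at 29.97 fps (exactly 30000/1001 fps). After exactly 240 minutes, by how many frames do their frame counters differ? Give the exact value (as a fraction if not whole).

432000/1001 frames

240 min = 14400 s.
A emits 30 × 14400 = 432000 frames; B emits 30000/1001 × 14400 = 432000000/1001.
Difference = 432000/1001 frames (≈ 431.5684); B is behind A.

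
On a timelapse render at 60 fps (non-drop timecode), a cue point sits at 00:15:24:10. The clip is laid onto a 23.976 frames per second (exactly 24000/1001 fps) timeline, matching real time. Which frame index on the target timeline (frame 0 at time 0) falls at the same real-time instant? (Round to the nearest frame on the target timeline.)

Source frame index: (0×3600 + 15×60 + 24) × 60 + 10 = 55450.
Real time: 55450 / (60) = 5545/6 s.
Target frame: (5545/6) × (24000/1001) = 22180000/1001 ≈ 22157.842 → 22158.

frame 22158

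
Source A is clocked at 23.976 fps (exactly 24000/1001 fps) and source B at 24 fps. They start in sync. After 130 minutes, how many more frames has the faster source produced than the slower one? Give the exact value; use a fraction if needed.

14400/77 frames

130 min = 7800 s.
A emits 24000/1001 × 7800 = 14400000/77 frames; B emits 24 × 7800 = 187200.
Difference = 14400/77 frames (≈ 187.0130); B is ahead of A.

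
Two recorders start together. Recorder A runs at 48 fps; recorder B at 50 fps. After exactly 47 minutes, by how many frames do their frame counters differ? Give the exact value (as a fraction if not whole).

47 min = 2820 s.
A emits 48 × 2820 = 135360 frames; B emits 50 × 2820 = 141000.
Difference = 5640 frames; B is ahead of A.

5640 frames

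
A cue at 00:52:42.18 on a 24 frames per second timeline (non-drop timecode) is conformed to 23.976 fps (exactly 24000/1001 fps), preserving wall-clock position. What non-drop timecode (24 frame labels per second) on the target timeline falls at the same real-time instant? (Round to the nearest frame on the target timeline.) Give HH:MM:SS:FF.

00:52:39:14

Source frame index: (0×3600 + 52×60 + 42) × 24 + 18 = 75906.
Real time: 75906 / (24) = 12651/4 s.
Target frame: (12651/4) × (24000/1001) = 75906000/1001 ≈ 75830.170 → 75830.
At 24 labels/s: frame 75830 → 00:52:39:14.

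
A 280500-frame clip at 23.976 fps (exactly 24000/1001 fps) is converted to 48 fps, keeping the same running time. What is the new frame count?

561561 frames

Target frames = source frames × (target rate / source rate) = 280500 × (48)/(24000/1001) = 280500 × 1001/500 = 561561.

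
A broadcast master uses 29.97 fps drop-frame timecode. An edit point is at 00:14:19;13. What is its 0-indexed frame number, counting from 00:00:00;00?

As if non-drop at 30 labels/s: (0 × 3600 + 14 × 60 + 19) × 30 + 13 = 25783.
Minute boundaries passed: 14; those not divisible by 10: 14 − 1 = 13; dropped labels = 2 × 13 = 26.
Actual frame index = 25783 − 26 = 25757.

25757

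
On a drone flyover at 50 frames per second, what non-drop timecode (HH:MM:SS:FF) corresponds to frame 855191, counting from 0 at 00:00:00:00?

04:45:03:41

855191 ÷ 50 = 17103 full seconds, remainder 41 frames.
17103 s = 4 h 45 min 3 s.
Timecode: 04:45:03:41.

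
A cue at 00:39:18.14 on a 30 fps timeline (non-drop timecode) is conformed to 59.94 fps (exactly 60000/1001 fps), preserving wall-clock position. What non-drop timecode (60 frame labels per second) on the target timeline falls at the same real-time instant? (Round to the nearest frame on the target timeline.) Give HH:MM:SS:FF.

00:39:16:07

Source frame index: (0×3600 + 39×60 + 18) × 30 + 14 = 70754.
Real time: 70754 / (30) = 35377/15 s.
Target frame: (35377/15) × (60000/1001) = 141508000/1001 ≈ 141366.633 → 141367.
At 60 labels/s: frame 141367 → 00:39:16:07.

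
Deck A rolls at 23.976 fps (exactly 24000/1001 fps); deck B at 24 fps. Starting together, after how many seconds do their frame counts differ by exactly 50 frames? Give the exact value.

25025/12 seconds

The gap grows by |24 − 24000/1001| = 24/1001 frames per second.
Time for a 50-frame gap: 50 ÷ (24/1001) = 25025/12 s.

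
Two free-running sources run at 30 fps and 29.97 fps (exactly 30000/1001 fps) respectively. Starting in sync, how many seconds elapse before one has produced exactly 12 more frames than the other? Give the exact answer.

400.4 seconds

The gap grows by |30000/1001 − 30| = 30/1001 frames per second.
Time for a 12-frame gap: 12 ÷ (30/1001) = 400.4 s.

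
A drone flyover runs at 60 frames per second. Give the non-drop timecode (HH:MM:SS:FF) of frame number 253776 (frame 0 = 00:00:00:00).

01:10:29:36

253776 ÷ 60 = 4229 full seconds, remainder 36 frames.
4229 s = 1 h 10 min 29 s.
Timecode: 01:10:29:36.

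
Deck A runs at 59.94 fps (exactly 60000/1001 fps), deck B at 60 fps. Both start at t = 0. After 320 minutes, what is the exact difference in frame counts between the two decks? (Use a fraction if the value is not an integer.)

320 min = 19200 s.
A emits 60000/1001 × 19200 = 1152000000/1001 frames; B emits 60 × 19200 = 1152000.
Difference = 1152000/1001 frames (≈ 1150.8492); B is ahead of A.

1152000/1001 frames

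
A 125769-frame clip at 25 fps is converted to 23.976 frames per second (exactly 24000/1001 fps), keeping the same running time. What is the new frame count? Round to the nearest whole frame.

Frames at target rate = 125769 × (24000/1001) / (25) = 17248320/143 ≈ 120617.622.
Nearest whole frame: 120618.

120618 frames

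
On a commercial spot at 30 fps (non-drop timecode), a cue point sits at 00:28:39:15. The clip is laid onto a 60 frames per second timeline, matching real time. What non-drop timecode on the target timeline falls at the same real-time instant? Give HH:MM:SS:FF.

Source frame index: (0×3600 + 28×60 + 39) × 30 + 15 = 51585.
Real time: 51585 / (30) = 3439/2 s.
Target frame: (3439/2) × (60) = 103170.
At 60 labels/s: frame 103170 → 00:28:39:30.

00:28:39:30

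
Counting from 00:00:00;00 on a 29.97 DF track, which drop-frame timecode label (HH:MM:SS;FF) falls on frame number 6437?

00:03:34;23

Each 10-minute DF block holds 10 × 60 × 30 − 9 × 2 = 17982 frames. 6437 ÷ 17982 → 0 full blocks, remainder 6437.
Within the partial block the first minute is 1800 frames and each further minute 1798, so 3 further minute boundaries passed. Total skipped labels = 18 × 0 + 2 × 3 = 6.
Non-drop label index = 6437 + 6 = 6443; at 30 labels/s that is 00:03:34:23, i.e. DF 00:03:34;23.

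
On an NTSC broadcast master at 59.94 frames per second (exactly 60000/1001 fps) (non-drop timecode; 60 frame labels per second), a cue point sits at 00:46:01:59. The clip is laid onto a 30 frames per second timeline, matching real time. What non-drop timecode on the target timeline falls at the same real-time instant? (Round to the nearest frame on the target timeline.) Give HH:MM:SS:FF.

Source frame index: (0×3600 + 46×60 + 1) × 60 + 59 = 165719.
Real time: 165719 / (60000/1001) = 165884719/60000 s.
Target frame: (165884719/60000) × (30) = 165884719/2000 ≈ 82942.360 → 82942.
At 30 labels/s: frame 82942 → 00:46:04:22.

00:46:04:22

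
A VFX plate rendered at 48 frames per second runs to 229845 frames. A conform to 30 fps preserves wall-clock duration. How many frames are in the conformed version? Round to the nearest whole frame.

143653 frames

Frames at target rate = 229845 × (30) / (48) = 1149225/8 ≈ 143653.125.
Nearest whole frame: 143653.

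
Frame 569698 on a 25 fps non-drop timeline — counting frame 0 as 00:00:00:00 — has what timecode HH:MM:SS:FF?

06:19:47:23

569698 ÷ 25 = 22787 full seconds, remainder 23 frames.
22787 s = 6 h 19 min 47 s.
Timecode: 06:19:47:23.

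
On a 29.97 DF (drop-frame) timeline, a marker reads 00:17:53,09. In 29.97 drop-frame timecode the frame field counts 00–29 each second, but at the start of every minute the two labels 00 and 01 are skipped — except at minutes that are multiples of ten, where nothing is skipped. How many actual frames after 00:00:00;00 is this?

As if non-drop at 30 labels/s: (0 × 3600 + 17 × 60 + 53) × 30 + 9 = 32199.
Minute boundaries passed: 17; those not divisible by 10: 17 − 1 = 16; dropped labels = 2 × 16 = 32.
Actual frame index = 32199 − 32 = 32167.

32167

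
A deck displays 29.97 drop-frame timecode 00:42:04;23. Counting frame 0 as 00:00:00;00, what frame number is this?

Complete 10-minute blocks: 4, each 17982 frames → 71928.
Remaining 2 whole minutes in the current block: 1800 + 1 × 1798 = 3598 frames.
Within the current minute: 4 × 30 + 23 − 2 = 141 (labels ;00/;01 skipped at this minute). Total = 71928 + 3598 + 141 = 75667.

75667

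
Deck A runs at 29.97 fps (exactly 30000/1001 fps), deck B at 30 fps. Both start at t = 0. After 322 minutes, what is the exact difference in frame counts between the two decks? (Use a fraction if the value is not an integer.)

322 min = 19320 s.
A emits 30000/1001 × 19320 = 82800000/143 frames; B emits 30 × 19320 = 579600.
Difference = 82800/143 frames (≈ 579.0210); B is ahead of A.

82800/143 frames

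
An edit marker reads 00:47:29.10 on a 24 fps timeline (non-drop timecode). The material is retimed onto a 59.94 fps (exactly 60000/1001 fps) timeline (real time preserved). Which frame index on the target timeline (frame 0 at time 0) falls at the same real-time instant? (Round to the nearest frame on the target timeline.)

frame 170794

Source frame index: (0×3600 + 47×60 + 29) × 24 + 10 = 68386.
Real time: 68386 / (24) = 34193/12 s.
Target frame: (34193/12) × (60000/1001) = 170965000/1001 ≈ 170794.206 → 170794.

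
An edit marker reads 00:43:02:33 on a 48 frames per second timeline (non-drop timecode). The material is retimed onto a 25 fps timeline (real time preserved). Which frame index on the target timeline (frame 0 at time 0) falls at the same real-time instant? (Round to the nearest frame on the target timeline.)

Source frame index: (0×3600 + 43×60 + 2) × 48 + 33 = 123969.
Real time: 123969 / (48) = 41323/16 s.
Target frame: (41323/16) × (25) = 1033075/16 ≈ 64567.188 → 64567.

frame 64567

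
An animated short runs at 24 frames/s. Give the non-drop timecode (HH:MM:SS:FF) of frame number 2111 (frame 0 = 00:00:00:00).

2111 ÷ 24 = 87 full seconds, remainder 23 frames.
87 s = 0 h 1 min 27 s.
Timecode: 00:01:27:23.

00:01:27:23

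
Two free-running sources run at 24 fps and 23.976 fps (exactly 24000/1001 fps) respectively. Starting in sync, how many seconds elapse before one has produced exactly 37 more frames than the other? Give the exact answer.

The gap grows by |24000/1001 − 24| = 24/1001 frames per second.
Time for a 37-frame gap: 37 ÷ (24/1001) = 37037/24 s.

37037/24 seconds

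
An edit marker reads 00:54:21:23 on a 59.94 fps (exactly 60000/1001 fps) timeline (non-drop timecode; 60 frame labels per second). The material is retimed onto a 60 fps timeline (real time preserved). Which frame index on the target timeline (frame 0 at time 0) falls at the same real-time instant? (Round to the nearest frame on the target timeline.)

frame 195879

Source frame index: (0×3600 + 54×60 + 21) × 60 + 23 = 195683.
Real time: 195683 / (60000/1001) = 195878683/60000 s.
Target frame: (195878683/60000) × (60) = 195878683/1000 ≈ 195878.683 → 195879.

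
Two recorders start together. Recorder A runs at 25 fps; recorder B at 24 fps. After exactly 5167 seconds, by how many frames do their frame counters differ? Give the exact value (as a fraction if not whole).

5167 frames

A emits 25 × 5167 = 129175 frames; B emits 24 × 5167 = 124008.
Difference = 5167 frames; B is behind A.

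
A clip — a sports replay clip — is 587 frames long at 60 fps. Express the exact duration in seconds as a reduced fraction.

Running time = 587 ÷ (60) = 587 × 1/60 = 587/60 s.

587/60 seconds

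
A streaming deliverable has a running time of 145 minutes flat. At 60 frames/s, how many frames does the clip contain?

145 min = 8700 s.
Frames = 8700 × 60 = 522000.

522000 frames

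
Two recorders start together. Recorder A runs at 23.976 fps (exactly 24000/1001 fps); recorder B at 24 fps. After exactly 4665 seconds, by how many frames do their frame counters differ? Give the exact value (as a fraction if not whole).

111960/1001 frames

A emits 24000/1001 × 4665 = 111960000/1001 frames; B emits 24 × 4665 = 111960.
Difference = 111960/1001 frames (≈ 111.8482); B is ahead of A.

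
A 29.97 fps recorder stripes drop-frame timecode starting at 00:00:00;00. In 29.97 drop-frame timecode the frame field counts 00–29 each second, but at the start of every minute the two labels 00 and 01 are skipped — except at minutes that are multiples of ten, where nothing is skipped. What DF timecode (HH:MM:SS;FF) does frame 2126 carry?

00:01:10;28

Ten DF minutes hold 17982 frames, so frame 2126 lies in block 0 (frames 0–17981) with 2126 frames into that block.
The block's first minute is 1800 frames and the rest 1798 each; 2126 frames reaches minute 1, so 0 × 18 + 1 × 2 = 2 labels have been skipped so far.
Adding those back, label number 2126 + 2 = 2128 at 30 labels/s is 70 s + 28 f = 0 h 1 min 10 s frame 28, i.e. 00:01:10;28.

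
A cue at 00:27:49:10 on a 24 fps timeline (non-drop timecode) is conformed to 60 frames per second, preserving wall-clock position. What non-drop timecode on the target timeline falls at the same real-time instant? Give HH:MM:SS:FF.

00:27:49:25

Source frame index: (0×3600 + 27×60 + 49) × 24 + 10 = 40066.
Real time: 40066 / (24) = 20033/12 s.
Target frame: (20033/12) × (60) = 100165.
At 60 labels/s: frame 100165 → 00:27:49:25.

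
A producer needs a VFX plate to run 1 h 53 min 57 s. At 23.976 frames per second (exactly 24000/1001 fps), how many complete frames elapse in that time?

163924 frames

1 h 53 min 57 s = 6837 s.
Frames = 6837 × 24000/1001 = 164088000/1001 ≈ 163924.0759.
Complete frames: 163924.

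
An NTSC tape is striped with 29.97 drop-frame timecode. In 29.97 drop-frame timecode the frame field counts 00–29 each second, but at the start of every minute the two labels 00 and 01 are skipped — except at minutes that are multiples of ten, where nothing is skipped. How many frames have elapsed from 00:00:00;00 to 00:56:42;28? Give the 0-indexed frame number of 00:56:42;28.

101986

As if non-drop at 30 labels/s: (0 × 3600 + 56 × 60 + 42) × 30 + 28 = 102088.
Minute boundaries passed: 56; those not divisible by 10: 56 − 5 = 51; dropped labels = 2 × 51 = 102.
Actual frame index = 102088 − 102 = 101986.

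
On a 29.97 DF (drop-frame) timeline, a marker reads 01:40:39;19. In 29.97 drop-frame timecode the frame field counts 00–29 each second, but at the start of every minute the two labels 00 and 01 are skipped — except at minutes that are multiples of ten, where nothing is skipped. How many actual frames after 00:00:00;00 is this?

181009

Complete 10-minute blocks: 10, each 17982 frames → 179820.
Remaining 0 whole minutes in the current block: 0 frames.
Within the current minute: 39 × 30 + 19 = 1189. Total = 179820 + 0 + 1189 = 181009.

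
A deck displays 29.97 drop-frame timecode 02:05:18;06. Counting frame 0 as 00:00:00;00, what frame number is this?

Complete 10-minute blocks: 12, each 17982 frames → 215784.
Remaining 5 whole minutes in the current block: 1800 + 4 × 1798 = 8992 frames.
Within the current minute: 18 × 30 + 6 − 2 = 544 (labels ;00/;01 skipped at this minute). Total = 215784 + 8992 + 544 = 225320.

225320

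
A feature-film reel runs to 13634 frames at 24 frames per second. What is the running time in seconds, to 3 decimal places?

568.083 seconds

Running time = 13634 × 1/24 = 6817/12 s ≈ 568.083 s.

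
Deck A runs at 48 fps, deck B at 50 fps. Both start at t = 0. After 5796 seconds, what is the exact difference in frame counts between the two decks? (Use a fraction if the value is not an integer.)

11592 frames

A emits 48 × 5796 = 278208 frames; B emits 50 × 5796 = 289800.
Difference = 11592 frames; B is ahead of A.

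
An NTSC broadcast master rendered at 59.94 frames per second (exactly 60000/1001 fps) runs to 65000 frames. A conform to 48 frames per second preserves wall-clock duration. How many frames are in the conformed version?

52052 frames

Target frames = source frames × (target rate / source rate) = 65000 × (48)/(60000/1001) = 65000 × 1001/1250 = 52052.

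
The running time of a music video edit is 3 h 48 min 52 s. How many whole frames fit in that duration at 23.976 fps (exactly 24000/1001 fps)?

3 h 48 min 52 s = 13732 s.
Frames = 13732 × 24000/1001 = 329568000/1001 ≈ 329238.7612.
Complete frames: 329238.

329238 frames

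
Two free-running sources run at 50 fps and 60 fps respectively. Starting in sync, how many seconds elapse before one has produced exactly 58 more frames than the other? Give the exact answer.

The gap grows by |60 − 50| = 10 frames per second.
Time for a 58-frame gap: 58 ÷ (10) = 5.8 s.

5.8 seconds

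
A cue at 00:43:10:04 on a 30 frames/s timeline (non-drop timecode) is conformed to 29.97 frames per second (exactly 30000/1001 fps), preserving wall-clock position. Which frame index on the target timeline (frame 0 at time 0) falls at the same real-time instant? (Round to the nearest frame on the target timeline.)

Source frame index: (0×3600 + 43×60 + 10) × 30 + 4 = 77704.
Real time: 77704 / (30) = 38852/15 s.
Target frame: (38852/15) × (30000/1001) = 7064000/91 ≈ 77626.374 → 77626.

frame 77626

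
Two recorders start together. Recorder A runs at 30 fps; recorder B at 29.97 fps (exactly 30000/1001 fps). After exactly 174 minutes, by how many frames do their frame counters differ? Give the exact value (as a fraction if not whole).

174 min = 10440 s.
A emits 30 × 10440 = 313200 frames; B emits 30000/1001 × 10440 = 313200000/1001.
Difference = 313200/1001 frames (≈ 312.8871); B is behind A.

313200/1001 frames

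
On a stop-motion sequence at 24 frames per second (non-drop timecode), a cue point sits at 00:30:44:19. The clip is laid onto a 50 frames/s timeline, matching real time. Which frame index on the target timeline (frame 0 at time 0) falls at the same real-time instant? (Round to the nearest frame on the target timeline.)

frame 92240

Source frame index: (0×3600 + 30×60 + 44) × 24 + 19 = 44275.
Real time: 44275 / (24) = 44275/24 s.
Target frame: (44275/24) × (50) = 1106875/12 ≈ 92239.583 → 92240.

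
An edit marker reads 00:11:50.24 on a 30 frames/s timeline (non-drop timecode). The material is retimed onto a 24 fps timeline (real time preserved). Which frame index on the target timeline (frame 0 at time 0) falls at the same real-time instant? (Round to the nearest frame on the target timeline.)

Source frame index: (0×3600 + 11×60 + 50) × 30 + 24 = 21324.
Real time: 21324 / (30) = 3554/5 s.
Target frame: (3554/5) × (24) = 85296/5 ≈ 17059.200 → 17059.

frame 17059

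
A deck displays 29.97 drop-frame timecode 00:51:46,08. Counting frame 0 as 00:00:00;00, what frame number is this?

93096

Complete 10-minute blocks: 5, each 17982 frames → 89910.
Remaining 1 whole minute in the current block: 1800 + 0 × 1798 = 1800 frames.
Within the current minute: 46 × 30 + 8 − 2 = 1386 (labels ;00/;01 skipped at this minute). Total = 89910 + 1800 + 1386 = 93096.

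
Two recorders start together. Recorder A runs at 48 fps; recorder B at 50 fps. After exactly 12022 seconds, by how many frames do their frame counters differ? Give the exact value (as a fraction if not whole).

24044 frames

A emits 48 × 12022 = 577056 frames; B emits 50 × 12022 = 601100.
Difference = 24044 frames; B is ahead of A.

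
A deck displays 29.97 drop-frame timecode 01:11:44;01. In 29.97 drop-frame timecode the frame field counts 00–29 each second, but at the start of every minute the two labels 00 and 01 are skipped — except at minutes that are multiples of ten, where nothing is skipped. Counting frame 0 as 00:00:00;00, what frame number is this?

128993

Complete 10-minute blocks: 7, each 17982 frames → 125874.
Remaining 1 whole minute in the current block: 1800 + 0 × 1798 = 1800 frames.
Within the current minute: 44 × 30 + 1 − 2 = 1319 (labels ;00/;01 skipped at this minute). Total = 125874 + 1800 + 1319 = 128993.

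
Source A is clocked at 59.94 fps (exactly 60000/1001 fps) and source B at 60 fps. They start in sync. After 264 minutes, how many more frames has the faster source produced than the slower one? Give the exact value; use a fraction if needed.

86400/91 frames

264 min = 15840 s.
A emits 60000/1001 × 15840 = 86400000/91 frames; B emits 60 × 15840 = 950400.
Difference = 86400/91 frames (≈ 949.4505); B is ahead of A.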